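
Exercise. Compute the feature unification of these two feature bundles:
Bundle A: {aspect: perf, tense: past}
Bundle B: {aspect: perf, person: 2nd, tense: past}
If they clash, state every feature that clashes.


Compare features:
aspect: A=perf vs B=perf -> unified: perf
person: A=_ vs B=2nd -> unified: 2nd
tense: A=past vs B=past -> unified: past
No clashes found.

Unified: {aspect: perf, person: 2nd, tense: past}


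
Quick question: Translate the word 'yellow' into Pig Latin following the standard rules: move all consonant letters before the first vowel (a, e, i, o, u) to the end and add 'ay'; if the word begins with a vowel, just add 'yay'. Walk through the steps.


'yellow': move consonant cluster 'y' to end and add 'ay': 'ellowyay'.

ellowyay


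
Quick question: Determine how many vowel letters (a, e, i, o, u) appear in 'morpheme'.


Vowels in 'morpheme': o, e, e = 3 vowels.

3


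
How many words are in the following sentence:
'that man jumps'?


Split into words: that | man | jumps = 3 words.

3


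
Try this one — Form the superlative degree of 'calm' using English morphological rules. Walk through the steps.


Apply superlative formation (add -est): 'calm' -> 'calmest'.

calmest


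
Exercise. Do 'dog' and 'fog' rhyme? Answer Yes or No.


Rime (stressed vowel + following sounds) of 'dog': -og = /ɒg/
Rime of 'fog': -og = /ɒg/
/ɒg/ and /ɒg/ are the same ending sound, so the words rhyme.

Yes


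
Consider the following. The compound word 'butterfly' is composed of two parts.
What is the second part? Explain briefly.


Split 'butterfly' into 'butter' + 'fly'. The second part is 'fly'.

fly


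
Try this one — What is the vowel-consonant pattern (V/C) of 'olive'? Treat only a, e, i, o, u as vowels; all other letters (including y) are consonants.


Letter mapping: o = V, l = C, i = V, v = C, e = V.

VCVCV


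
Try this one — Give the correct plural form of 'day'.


Apply rule: Add -s. 'day' becomes 'days'.

days


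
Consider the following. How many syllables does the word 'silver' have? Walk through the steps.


Break 'silver' into syllables: sil-ver -> sil | ver = 2 syllables

2 syllables


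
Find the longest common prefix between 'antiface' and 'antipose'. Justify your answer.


Compare from the start: 4 characters match: 'anti'. Mismatch at position 5: 'f' vs 'p'.

anti


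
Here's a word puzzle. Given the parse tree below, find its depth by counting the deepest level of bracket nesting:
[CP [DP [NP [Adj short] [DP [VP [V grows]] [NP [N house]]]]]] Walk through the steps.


Count bracket nesting levels:
'[' at pos 0: depth = 1
'[' at pos 4: depth = 2
'[' at pos 8: depth = 3
'[' at pos 12: depth = 4
'[' at pos 24: depth = 4
'[' at pos 28: depth = 5
'[' at pos 32: depth = 6
'[' at pos 43: depth = 5
'[' at pos 47: depth = 6
Maximum depth reached: 6

6


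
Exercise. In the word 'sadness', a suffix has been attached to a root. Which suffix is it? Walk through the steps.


The word 'sadness' = 'sad' (root) + '-ness' (suffix). The suffix is '-ness'.

ness


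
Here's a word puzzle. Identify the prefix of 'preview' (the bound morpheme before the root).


The word 'preview' = 'pre' (prefix) + 'view' (root). The prefix is 'pre'.

pre


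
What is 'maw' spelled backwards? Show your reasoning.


Reverse 'maw' character by character: 'wam'.

wam


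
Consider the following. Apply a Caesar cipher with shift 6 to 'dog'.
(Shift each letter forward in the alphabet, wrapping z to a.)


Shift each letter by 6: d -> j, o -> u, g -> m. Result: 'jum'.

jum


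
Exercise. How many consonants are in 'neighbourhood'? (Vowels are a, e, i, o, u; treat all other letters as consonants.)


Consonants in 'neighbourhood': n, g, h, b, r, h, d = 7 consonants.

7


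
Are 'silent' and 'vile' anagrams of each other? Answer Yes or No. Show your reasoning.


Sorted letters of 'silent': 'eilnst'
Sorted letters of 'vile': 'eilv'
They do not match.

No


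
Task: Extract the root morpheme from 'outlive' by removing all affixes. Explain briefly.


Remove prefix 'out' from 'outlive' to get root 'live'.

live


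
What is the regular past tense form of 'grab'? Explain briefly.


Apply rule: Double final consonant and add -ed. 'grab' becomes 'grabbed'.

grabbed


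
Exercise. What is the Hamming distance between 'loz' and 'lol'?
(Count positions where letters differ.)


Alignment:
Position 1: 'l' vs 'l' = match
Position 2: 'o' vs 'o' = match
Position 3: 'z' vs 'l' = DIFFER
Total differences: 1

1


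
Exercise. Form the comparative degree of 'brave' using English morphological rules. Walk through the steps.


Apply comparative formation (ends in e: add -r): 'brave' -> 'braver'.

braver


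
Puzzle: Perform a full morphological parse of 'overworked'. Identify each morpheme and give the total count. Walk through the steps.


Step 1: Identify prefix: 'over' (meaning: excessively)
Step 2: Identify root: 'work'
Step 3: Identify suffix(es): 'ed'
Decomposition: over- (prefix: excessively) + work (root) + -ed (suffix: past)
Total morphemes: 3

3 morphemes (over- (prefix: excessively) + work (root) + -ed (suffix: past))


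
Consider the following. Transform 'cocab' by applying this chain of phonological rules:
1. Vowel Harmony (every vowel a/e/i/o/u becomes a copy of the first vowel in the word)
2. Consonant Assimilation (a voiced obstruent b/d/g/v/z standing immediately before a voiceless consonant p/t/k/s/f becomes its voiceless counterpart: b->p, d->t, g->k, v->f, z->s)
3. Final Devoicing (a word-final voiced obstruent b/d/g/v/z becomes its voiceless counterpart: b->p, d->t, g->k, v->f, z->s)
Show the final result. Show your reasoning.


Starting form: 'cocab'
Rule 1: Vowel Harmony: all vowels become 'o' (matching first vowel). 'cocab' -> 'cocob'
Rule 2: Consonant Assimilation: no voiced obstruent (b/d/g/v/z) stands immediately before a voiceless consonant (p/t/k/s/f). No change.
Rule 3: Final Devoicing: word-final voiced obstruent 'b' becomes voiceless 'p'. 'cocob' -> 'cocop'
Final form: 'cocop'

cocop


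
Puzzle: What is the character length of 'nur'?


Spell out 'nur' and number each letter: n(1), u(2), r(3). Total: 3 letters.

3


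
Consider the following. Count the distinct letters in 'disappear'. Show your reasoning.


Unique letters in 'disappear': {a, d, e, i, p, r, s} = 7 distinct letters.

7


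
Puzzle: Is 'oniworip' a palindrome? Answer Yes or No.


Forward: 'oniworip'
Reversed: 'pirowino'
They differ.

No


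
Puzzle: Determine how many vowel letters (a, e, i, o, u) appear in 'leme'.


Vowels in 'leme': e, e = 2 vowels.

2


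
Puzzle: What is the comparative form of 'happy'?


Apply comparative formation (consonant + y: change y to i, add -er): 'happy' -> 'happier'.

happier


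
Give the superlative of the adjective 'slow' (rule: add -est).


Apply superlative formation (add -est): 'slow' -> 'slowest'.

slowest


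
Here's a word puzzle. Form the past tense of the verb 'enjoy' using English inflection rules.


Apply rule: Add -ed. 'enjoy' becomes 'enjoyed'.

enjoyed


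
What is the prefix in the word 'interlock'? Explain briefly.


The word 'interlock' = 'inter' (prefix) + 'lock' (root). The prefix is 'inter'.

inter


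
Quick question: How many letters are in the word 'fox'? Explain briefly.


Spell out 'fox' and number each letter: f(1), o(2), x(3). Total: 3 letters.

3


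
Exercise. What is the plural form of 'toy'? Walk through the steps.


Apply rule: Add -s. 'toy' becomes 'toys'.

toys


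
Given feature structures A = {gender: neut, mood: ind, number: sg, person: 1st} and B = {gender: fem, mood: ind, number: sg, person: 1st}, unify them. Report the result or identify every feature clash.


Compare features:
gender: A=neut vs B=fem -> CLASH
mood: A=ind vs B=ind -> unified: ind
number: A=sg vs B=sg -> unified: sg
person: A=1st vs B=1st -> unified: 1st
Clash detected on feature 'gender' (neut vs fem); unification fails.

CLASH on 'gender' (neut vs fem)


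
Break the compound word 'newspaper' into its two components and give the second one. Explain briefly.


Split 'newspaper' into 'news' + 'paper'. The second part is 'paper'.

paper


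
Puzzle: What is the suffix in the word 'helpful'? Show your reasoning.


The word 'helpful' = 'help' (root) + '-ful' (suffix). The suffix is '-ful'.

ful


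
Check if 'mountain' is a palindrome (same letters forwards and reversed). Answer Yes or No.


Forward: 'mountain'
Reversed: 'niatnuom'
They differ.

No


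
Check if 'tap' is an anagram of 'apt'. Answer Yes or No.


Sorted letters of 'tap': 'apt'
Sorted letters of 'apt': 'apt'
They match.

Yes


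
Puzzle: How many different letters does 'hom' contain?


Unique letters in 'hom': {h, m, o} = 3 distinct letters.

3


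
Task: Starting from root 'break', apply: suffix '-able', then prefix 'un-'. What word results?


Step 1: Add suffix '-able' to 'break' = 'breakable'
Step 2: Add prefix 'un-' to 'breakable' = 'unbreakable'

unbreakable


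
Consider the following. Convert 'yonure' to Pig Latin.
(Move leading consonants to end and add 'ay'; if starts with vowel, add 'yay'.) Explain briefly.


'yonure': move consonant cluster 'y' to end and add 'ay': 'onureyay'.

onureyay


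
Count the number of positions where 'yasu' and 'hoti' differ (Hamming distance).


Alignment:
Position 1: 'y' vs 'h' = DIFFER
Position 2: 'a' vs 'o' = DIFFER
Position 3: 's' vs 't' = DIFFER
Position 4: 'u' vs 'i' = DIFFER
Total differences: 4

4


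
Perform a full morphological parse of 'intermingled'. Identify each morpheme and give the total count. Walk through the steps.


Step 1: Identify prefix: 'inter' (meaning: between)
Step 2: Identify root: 'mingle'
Step 3: Identify suffix(es): 'ed'
Decomposition: inter- (prefix: between) + mingle (root) + -ed (suffix: past)
Total morphemes: 3

3 morphemes (inter- (prefix: between) + mingle (root) + -ed (suffix: past))


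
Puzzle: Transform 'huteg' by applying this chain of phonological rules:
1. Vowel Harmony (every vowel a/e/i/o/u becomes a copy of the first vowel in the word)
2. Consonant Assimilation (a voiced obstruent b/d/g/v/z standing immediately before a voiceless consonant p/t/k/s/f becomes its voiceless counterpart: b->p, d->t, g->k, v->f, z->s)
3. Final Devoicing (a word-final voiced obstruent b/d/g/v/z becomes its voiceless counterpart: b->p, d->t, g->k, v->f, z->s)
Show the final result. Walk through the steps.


Starting form: 'huteg'
Rule 1: Vowel Harmony: all vowels become 'u' (matching first vowel). 'huteg' -> 'hutug'
Rule 2: Consonant Assimilation: no voiced obstruent (b/d/g/v/z) stands immediately before a voiceless consonant (p/t/k/s/f). No change.
Rule 3: Final Devoicing: word-final voiced obstruent 'g' becomes voiceless 'k'. 'hutug' -> 'hutuk'
Final form: 'hutuk'

hutuk


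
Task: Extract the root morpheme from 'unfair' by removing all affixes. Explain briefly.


Remove prefix 'un' from 'unfair' to get root 'fair'.

fair


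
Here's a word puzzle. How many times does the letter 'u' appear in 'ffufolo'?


Letter 'u' in 'ffufolo': found at position(s) 3 = 1 occurrence(s).

1


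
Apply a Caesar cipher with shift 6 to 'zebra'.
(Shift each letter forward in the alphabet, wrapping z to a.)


Shift each letter by 6: z -> f, e -> k, b -> h, r -> x, a -> g. Result: 'fkhxg'.

fkhxg


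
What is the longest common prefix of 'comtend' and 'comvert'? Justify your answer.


Compare from the start: 3 characters match: 'com'. Mismatch at position 4: 't' vs 'v'.

com


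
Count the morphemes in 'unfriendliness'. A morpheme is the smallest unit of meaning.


Decomposition: un- (prefix) + friend (root) + -ly (suffix) + -ness (suffix) = 4 morpheme(s)

4 morphemes


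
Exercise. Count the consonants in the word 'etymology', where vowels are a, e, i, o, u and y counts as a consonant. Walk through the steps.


Consonants in 'etymology': t, y, m, l, g, y = 6 consonants.

6


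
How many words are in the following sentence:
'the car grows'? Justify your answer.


Split into words: the | car | grows = 3 words.

3


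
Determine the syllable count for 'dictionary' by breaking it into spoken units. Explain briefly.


Break 'dictionary' into syllables: dic-tion-ar-y -> dic | tion | ar | y = 4 syllables

4 syllables


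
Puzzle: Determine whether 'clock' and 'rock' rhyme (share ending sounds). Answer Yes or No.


Rime (stressed vowel + following sounds) of 'clock': -ock = /ɒk/
Rime of 'rock': -ock = /ɒk/
/ɒk/ and /ɒk/ are the same ending sound, so the words rhyme.

Yes


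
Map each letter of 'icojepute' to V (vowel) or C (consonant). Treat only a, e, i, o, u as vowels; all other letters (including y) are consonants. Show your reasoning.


Letter mapping: i = V, c = C, o = V, j = C, e = V, p = C, u = V, t = C, e = V.

VCVCVCVCV


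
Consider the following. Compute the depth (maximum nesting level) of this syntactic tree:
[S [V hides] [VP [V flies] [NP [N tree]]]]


Count bracket nesting levels:
'[' at pos 0: depth = 1
'[' at pos 3: depth = 2
'[' at pos 13: depth = 2
'[' at pos 17: depth = 3
'[' at pos 27: depth = 3
'[' at pos 31: depth = 4
Maximum depth reached: 4

4


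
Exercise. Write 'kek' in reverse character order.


Reverse 'kek' character by character: 'kek'.

kek


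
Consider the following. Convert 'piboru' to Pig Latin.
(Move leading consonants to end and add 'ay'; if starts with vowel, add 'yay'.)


'piboru': move consonant cluster 'p' to end and add 'ay': 'iborupay'.

iborupay


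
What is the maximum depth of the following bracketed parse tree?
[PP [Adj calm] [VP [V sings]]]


Count bracket nesting levels:
'[' at pos 0: depth = 1
'[' at pos 4: depth = 2
'[' at pos 15: depth = 2
'[' at pos 19: depth = 3
Maximum depth reached: 3

3


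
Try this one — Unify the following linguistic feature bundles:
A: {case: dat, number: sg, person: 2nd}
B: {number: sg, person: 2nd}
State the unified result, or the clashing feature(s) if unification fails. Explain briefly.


Compare features:
case: A=dat vs B=_ -> unified: dat
number: A=sg vs B=sg -> unified: sg
person: A=2nd vs B=2nd -> unified: 2nd
No clashes found.

Unified: {case: dat, number: sg, person: 2nd}


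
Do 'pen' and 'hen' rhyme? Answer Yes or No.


Rime (stressed vowel + following sounds) of 'pen': -en = /ɛn/
Rime of 'hen': -en = /ɛn/
/ɛn/ and /ɛn/ are the same ending sound, so the words rhyme.

Yes


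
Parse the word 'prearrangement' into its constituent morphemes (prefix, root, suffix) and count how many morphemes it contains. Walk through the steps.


Step 1: Identify prefix: 'pre' (meaning: before)
Step 2: Identify root: 'arrange'
Step 3: Identify suffix(es): 'ment'
Decomposition: pre- (prefix: before) + arrange (root) + -ment (suffix: action/result)
Total morphemes: 3

3 morphemes (pre- (prefix: before) + arrange (root) + -ment (suffix: action/result))


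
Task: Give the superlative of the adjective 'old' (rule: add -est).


Apply superlative formation (add -est): 'old' -> 'oldest'.

oldest


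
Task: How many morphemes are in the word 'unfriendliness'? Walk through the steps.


Decomposition: un- (prefix) + friend (root) + -ly (suffix) + -ness (suffix) = 4 morpheme(s)

4 morphemes


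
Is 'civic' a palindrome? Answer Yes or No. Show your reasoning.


Forward: 'civic'
Reversed: 'civic'
They are identical.

Yes


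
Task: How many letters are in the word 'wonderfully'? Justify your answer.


Spell out 'wonderfully' and number each letter: w(1), o(2), n(3), d(4), e(5), r(6), f(7), u(8), l(9), l(10), y(11). Total: 11 letters.

11


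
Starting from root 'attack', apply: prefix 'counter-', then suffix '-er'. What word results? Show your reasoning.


Step 1: Add prefix 'counter-' to 'attack' = 'counterattack'
Step 2: Add suffix '-er' to 'counterattack' = 'counterattacker'

counterattacker


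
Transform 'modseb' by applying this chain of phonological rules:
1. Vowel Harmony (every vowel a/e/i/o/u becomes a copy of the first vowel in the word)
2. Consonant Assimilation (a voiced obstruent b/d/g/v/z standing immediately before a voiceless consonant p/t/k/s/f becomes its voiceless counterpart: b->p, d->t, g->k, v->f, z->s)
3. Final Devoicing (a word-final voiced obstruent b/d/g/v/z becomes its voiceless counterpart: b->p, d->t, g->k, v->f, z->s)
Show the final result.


Starting form: 'modseb'
Rule 1: Vowel Harmony: all vowels become 'o' (matching first vowel). 'modseb' -> 'modsob'
Rule 2: Consonant Assimilation: voiced obstruent before voiceless consonant becomes voiceless ('ds' -> 'ts'). 'modsob' -> 'motsob'
Rule 3: Final Devoicing: word-final voiced obstruent 'b' becomes voiceless 'p'. 'motsob' -> 'motsop'
Final form: 'motsop'

motsop


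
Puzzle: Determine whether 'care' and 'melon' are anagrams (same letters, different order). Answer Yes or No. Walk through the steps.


Sorted letters of 'care': 'acer'
Sorted letters of 'melon': 'elmno'
They do not match.

No


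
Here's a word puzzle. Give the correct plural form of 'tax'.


Apply rule: Add -es (sibilant/fricative ending). 'tax' becomes 'taxes'.

taxes


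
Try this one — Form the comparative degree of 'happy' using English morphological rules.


Apply comparative formation (consonant + y: change y to i, add -er): 'happy' -> 'happier'.

happier


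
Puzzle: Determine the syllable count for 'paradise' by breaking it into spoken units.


Break 'paradise' into syllables: par-a-dise -> par | a | dise = 3 syllables

3 syllables


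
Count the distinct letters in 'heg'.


Unique letters in 'heg': {e, g, h} = 3 distinct letters.

3


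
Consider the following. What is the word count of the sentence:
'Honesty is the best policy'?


Split into words: Honesty | is | the | best | policy = 5 words.

5


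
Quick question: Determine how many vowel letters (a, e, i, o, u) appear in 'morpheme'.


Vowels in 'morpheme': o, e, e = 3 vowels.

3


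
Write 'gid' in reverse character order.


Reverse 'gid' character by character: 'dig'.

dig


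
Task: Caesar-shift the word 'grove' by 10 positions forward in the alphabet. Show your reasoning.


Shift each letter by 10: g -> q, r -> b, o -> y, v -> f, e -> o. Result: 'qbyfo'.

qbyfo


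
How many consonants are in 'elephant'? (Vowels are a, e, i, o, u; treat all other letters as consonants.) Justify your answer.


Consonants in 'elephant': l, p, h, n, t = 5 consonants.

5


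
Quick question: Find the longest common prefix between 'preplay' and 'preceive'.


Compare from the start: 3 characters match: 'pre'. Mismatch at position 4: 'p' vs 'c'.

pre


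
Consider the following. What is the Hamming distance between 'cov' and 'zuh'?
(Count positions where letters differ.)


Alignment:
Position 1: 'c' vs 'z' = DIFFER
Position 2: 'o' vs 'u' = DIFFER
Position 3: 'v' vs 'h' = DIFFER
Total differences: 3

3


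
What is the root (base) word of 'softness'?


Remove suffix '-ness' from 'softness' to get root 'soft'.

soft


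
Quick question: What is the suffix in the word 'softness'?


The word 'softness' = 'soft' (root) + '-ness' (suffix). The suffix is '-ness'.

ness


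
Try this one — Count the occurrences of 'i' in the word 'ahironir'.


Letter 'i' in 'ahironir': found at position(s) 3, 7 = 2 occurrence(s).

2


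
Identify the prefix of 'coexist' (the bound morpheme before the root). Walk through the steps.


The word 'coexist' = 'co' (prefix) + 'exist' (root). The prefix is 'co'.

co


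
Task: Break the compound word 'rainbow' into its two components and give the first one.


Split 'rainbow' into 'rain' + 'bow'. The first part is 'rain'.

rain


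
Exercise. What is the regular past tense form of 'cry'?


Apply rule: Change -y to -ied. 'cry' becomes 'cried'.

cried


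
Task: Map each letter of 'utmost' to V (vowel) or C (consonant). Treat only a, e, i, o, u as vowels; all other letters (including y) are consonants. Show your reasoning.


Letter mapping: u = V, t = C, m = C, o = V, s = C, t = C.

VCCVCC


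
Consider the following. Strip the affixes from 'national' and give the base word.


Remove suffix '-al' from 'national' to get root 'nation'.

nation


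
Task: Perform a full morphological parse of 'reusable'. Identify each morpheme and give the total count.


Step 1: Identify prefix: 're' (meaning: again)
Step 2: Identify root: 'use'
Step 3: Identify suffix(es): 'able'
Decomposition: re- (prefix: again) + use (root) + -able (suffix: capable of)
Total morphemes: 3

3 morphemes (re- (prefix: again) + use (root) + -able (suffix: capable of))


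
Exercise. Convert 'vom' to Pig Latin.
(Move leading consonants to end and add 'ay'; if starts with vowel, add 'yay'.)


'vom': move consonant cluster 'v' to end and add 'ay': 'omvay'.

omvay


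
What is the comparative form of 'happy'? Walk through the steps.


Apply comparative formation (consonant + y: change y to i, add -er): 'happy' -> 'happier'.

happier


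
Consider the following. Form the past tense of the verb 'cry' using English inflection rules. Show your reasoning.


Apply rule: Change -y to -ied. 'cry' becomes 'cried'.

cried


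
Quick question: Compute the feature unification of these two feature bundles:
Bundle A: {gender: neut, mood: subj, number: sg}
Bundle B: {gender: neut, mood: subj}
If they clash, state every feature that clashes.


Compare features:
gender: A=neut vs B=neut -> unified: neut
mood: A=subj vs B=subj -> unified: subj
number: A=sg vs B=_ -> unified: sg
No clashes found.

Unified: {gender: neut, mood: subj, number: sg}


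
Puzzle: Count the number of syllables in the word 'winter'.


Break 'winter' into syllables: win-ter -> win | ter = 2 syllables

2 syllables


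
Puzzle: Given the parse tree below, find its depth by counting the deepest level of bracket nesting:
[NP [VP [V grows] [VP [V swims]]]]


Count bracket nesting levels:
'[' at pos 0: depth = 1
'[' at pos 4: depth = 2
'[' at pos 8: depth = 3
'[' at pos 18: depth = 3
'[' at pos 22: depth = 4
Maximum depth reached: 4

4


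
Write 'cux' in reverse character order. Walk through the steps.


Reverse 'cux' character by character: 'xuc'.

xuc


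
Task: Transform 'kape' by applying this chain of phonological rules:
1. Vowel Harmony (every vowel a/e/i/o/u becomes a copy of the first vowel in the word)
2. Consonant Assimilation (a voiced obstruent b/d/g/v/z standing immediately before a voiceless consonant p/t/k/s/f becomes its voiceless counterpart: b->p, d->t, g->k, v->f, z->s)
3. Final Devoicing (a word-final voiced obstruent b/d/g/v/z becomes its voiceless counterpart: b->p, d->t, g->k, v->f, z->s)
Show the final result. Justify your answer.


Starting form: 'kape'
Rule 1: Vowel Harmony: all vowels become 'a' (matching first vowel). 'kape' -> 'kapa'
Rule 2: Consonant Assimilation: no voiced obstruent (b/d/g/v/z) stands immediately before a voiceless consonant (p/t/k/s/f). No change.
Rule 3: Final Devoicing: the word ends in the vowel 'a', not a consonant. No change.
Final form: 'kapa'

kapa


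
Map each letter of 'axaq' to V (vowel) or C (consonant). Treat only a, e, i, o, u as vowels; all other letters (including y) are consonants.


Letter mapping: a = V, x = C, a = V, q = C.

VCVC


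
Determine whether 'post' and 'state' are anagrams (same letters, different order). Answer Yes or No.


Sorted letters of 'post': 'opst'
Sorted letters of 'state': 'aestt'
They do not match.

No


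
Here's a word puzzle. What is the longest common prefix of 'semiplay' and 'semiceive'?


Compare from the start: 4 characters match: 'semi'. Mismatch at position 5: 'p' vs 'c'.

semi


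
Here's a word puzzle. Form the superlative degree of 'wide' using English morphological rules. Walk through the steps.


Apply superlative formation (ends in e: add -st): 'wide' -> 'widest'.

widest


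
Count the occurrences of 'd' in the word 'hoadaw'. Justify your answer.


Letter 'd' in 'hoadaw': found at position(s) 4 = 1 occurrence(s).

1


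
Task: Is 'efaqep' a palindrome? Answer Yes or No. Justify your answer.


Forward: 'efaqep'
Reversed: 'peqafe'
They differ.

No


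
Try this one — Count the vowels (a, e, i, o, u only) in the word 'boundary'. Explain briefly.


Vowels in 'boundary': o, u, a = 3 vowels.

3


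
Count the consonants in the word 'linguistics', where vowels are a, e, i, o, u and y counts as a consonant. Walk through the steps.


Consonants in 'linguistics': l, n, g, s, t, c, s = 7 consonants.

7


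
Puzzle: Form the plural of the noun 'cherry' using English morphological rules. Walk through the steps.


Apply rule: Change -y to -ies (consonant + y). 'cherry' becomes 'cherries'.

cherries


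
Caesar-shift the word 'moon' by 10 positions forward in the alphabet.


Shift each letter by 10: m -> w, o -> y, o -> y, n -> x. Result: 'wyyx'.

wyyx


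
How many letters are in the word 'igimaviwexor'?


Spell out 'igimaviwexor' and number each letter: i(1), g(2), i(3), m(4), a(5), v(6), i(7), w(8), e(9), x(10), o(11), r(12). Total: 12 letters.

12


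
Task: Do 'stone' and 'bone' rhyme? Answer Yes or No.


Rime (stressed vowel + following sounds) of 'stone': -one = /oʊn/
Rime of 'bone': -one = /oʊn/
/oʊn/ and /oʊn/ are the same ending sound, so the words rhyme.

Yes


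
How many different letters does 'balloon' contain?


Unique letters in 'balloon': {a, b, l, n, o} = 5 distinct letters.

5


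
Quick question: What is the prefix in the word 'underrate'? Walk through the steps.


The word 'underrate' = 'under' (prefix) + 'rate' (root). The prefix is 'under'.

under


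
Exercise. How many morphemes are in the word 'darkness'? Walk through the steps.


Decomposition: dark (root) + -ness (suffix) = 2 morpheme(s)

2 morphemes


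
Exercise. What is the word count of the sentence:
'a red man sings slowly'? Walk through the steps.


Split into words: a | red | man | sings | slowly = 5 words.

5


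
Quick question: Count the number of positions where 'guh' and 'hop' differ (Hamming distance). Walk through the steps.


Alignment:
Position 1: 'g' vs 'h' = DIFFER
Position 2: 'u' vs 'o' = DIFFER
Position 3: 'h' vs 'p' = DIFFER
Total differences: 3

3


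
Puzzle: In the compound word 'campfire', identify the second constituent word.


Split 'campfire' into 'camp' + 'fire'. The second part is 'fire'.

fire


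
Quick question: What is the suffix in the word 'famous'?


The word 'famous' = 'fame' (root) + '-ous' (suffix). The suffix is '-ous'.

ous


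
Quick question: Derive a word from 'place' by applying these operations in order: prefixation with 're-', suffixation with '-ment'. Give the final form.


Step 1: Add prefix 're-' to 'place' = 'replace'
Step 2: Add suffix '-ment' to 'replace' = 'replacement'

replacement


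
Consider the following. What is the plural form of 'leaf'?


Apply rule: Change -f to -ves. 'leaf' becomes 'leaves'.

leaves


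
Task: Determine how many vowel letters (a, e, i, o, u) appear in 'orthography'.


Vowels in 'orthography': o, o, a = 3 vowels.

3


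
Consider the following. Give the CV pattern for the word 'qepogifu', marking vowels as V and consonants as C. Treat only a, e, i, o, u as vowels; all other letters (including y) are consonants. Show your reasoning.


Letter mapping: q = C, e = V, p = C, o = V, g = C, i = V, f = C, u = V.

CVCVCVCV


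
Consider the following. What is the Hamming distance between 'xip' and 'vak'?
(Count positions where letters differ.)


Alignment:
Position 1: 'x' vs 'v' = DIFFER
Position 2: 'i' vs 'a' = DIFFER
Position 3: 'p' vs 'k' = DIFFER
Total differences: 3

3


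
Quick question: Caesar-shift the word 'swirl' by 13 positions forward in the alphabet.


Shift each letter by 13: s -> f, w -> j, i -> v, r -> e, l -> y. Result: 'fjvey'.

fjvey


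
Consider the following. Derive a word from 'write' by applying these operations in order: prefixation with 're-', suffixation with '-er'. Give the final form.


Step 1: Add prefix 're-' to 'write' = 'rewrite'
Step 2: Add suffix '-er' to 'rewrite' = 'rewriter'

rewriter


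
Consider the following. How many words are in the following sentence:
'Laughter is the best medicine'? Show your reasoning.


Split into words: Laughter | is | the | best | medicine = 5 words.

5


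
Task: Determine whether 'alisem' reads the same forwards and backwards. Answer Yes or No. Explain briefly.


Forward: 'alisem'
Reversed: 'mesila'
They differ.

No


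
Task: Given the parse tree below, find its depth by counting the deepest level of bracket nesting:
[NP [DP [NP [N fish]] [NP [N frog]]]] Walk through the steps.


Count bracket nesting levels:
'[' at pos 0: depth = 1
'[' at pos 4: depth = 2
'[' at pos 8: depth = 3
'[' at pos 12: depth = 4
'[' at pos 22: depth = 3
'[' at pos 26: depth = 4
Maximum depth reached: 4

4


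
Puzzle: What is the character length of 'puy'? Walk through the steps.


Spell out 'puy' and number each letter: p(1), u(2), y(3). Total: 3 letters.

3


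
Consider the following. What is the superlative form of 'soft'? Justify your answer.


Apply superlative formation (add -est): 'soft' -> 'softest'.

softest


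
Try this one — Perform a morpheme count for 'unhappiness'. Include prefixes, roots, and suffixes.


Decomposition: un- (prefix) + happy (root) + -ness (suffix) = 3 morpheme(s)

3 morphemes


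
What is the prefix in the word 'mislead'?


The word 'mislead' = 'mis' (prefix) + 'lead' (root). The prefix is 'mis'.

mis


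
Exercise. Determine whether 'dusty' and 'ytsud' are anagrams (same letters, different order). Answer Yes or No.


Sorted letters of 'dusty': 'dstuy'
Sorted letters of 'ytsud': 'dstuy'
They match.

Yes


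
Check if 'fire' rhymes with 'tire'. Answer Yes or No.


Rime (stressed vowel + following sounds) of 'fire': -ire = /aɪər/
Rime of 'tire': -ire = /aɪər/
/aɪər/ and /aɪər/ are the same ending sound, so the words rhyme.

Yes


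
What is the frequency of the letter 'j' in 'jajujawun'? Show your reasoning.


Letter 'j' in 'jajujawun': found at position(s) 1, 3, 5 = 3 occurrence(s).

3


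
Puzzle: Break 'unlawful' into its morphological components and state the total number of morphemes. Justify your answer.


Step 1: Identify prefix: 'un' (meaning: not/reverse)
Step 2: Identify root: 'law'
Step 3: Identify suffix(es): 'ful'
Decomposition: un- (prefix: not/reverse) + law (root) + -ful (suffix: full of)
Total morphemes: 3

3 morphemes (un- (prefix: not/reverse) + law (root) + -ful (suffix: full of))


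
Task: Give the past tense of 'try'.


Apply rule: Change -y to -ied. 'try' becomes 'tried'.

tried


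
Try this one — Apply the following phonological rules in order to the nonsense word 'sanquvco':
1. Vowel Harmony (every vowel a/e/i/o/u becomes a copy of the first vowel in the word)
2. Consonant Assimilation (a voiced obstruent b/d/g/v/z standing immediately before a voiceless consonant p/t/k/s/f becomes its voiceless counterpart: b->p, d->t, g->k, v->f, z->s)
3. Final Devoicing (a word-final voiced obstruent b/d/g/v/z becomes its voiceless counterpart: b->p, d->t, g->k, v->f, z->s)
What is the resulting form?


Starting form: 'sanquvco'
Rule 1: Vowel Harmony: all vowels become 'a' (matching first vowel). 'sanquvco' -> 'sanqavca'
Rule 2: Consonant Assimilation: no voiced obstruent (b/d/g/v/z) stands immediately before a voiceless consonant (p/t/k/s/f). No change.
Rule 3: Final Devoicing: the word ends in the vowel 'a', not a consonant. No change.
Final form: 'sanqavca'

sanqavca


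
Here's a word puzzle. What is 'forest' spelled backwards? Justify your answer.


Reverse 'forest' character by character: 'tserof'.

tserof


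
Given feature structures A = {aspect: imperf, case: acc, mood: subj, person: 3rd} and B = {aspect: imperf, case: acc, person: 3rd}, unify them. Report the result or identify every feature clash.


Compare features:
aspect: A=imperf vs B=imperf -> unified: imperf
case: A=acc vs B=acc -> unified: acc
mood: A=subj vs B=_ -> unified: subj
person: A=3rd vs B=3rd -> unified: 3rd
No clashes found.

Unified: {aspect: imperf, case: acc, mood: subj, person: 3rd}


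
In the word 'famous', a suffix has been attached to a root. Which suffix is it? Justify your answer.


The word 'famous' = 'fame' (root) + '-ous' (suffix). The suffix is '-ous'.

ous


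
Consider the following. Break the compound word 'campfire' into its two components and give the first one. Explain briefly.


Split 'campfire' into 'camp' + 'fire'. The first part is 'camp'.

camp


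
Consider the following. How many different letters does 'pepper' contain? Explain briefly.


Unique letters in 'pepper': {e, p, r} = 3 distinct letters.

3


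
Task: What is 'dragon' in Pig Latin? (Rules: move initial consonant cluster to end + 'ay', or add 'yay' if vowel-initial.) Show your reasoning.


'dragon': move consonant cluster 'dr' to end and add 'ay': 'agondray'.

agondray


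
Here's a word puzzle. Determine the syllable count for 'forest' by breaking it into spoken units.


Break 'forest' into syllables: for-est -> for | est = 2 syllables

2 syllables


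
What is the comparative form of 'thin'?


Apply comparative formation (double final consonant, add -er): 'thin' -> 'thinner'.

thinner


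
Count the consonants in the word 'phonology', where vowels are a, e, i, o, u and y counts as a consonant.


Consonants in 'phonology': p, h, n, l, g, y = 6 consonants.

6


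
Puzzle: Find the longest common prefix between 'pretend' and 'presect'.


Compare from the start: 3 characters match: 'pre'. Mismatch at position 4: 't' vs 's'.

pre


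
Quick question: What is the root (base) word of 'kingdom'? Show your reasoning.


Remove suffix '-dom' from 'kingdom' to get root 'king'.

king


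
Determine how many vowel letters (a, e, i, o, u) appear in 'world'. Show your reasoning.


Vowels in 'world': o = 1 vowels.

1


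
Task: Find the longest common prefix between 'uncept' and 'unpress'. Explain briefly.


Compare from the start: 2 characters match: 'un'. Mismatch at position 3: 'c' vs 'p'.

un


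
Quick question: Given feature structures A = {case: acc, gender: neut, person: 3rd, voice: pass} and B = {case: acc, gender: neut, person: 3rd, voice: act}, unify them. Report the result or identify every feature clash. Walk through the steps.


Compare features:
case: A=acc vs B=acc -> unified: acc
gender: A=neut vs B=neut -> unified: neut
person: A=3rd vs B=3rd -> unified: 3rd
voice: A=pass vs B=act -> CLASH
Clash detected on feature 'voice' (pass vs act); unification fails.

CLASH on 'voice' (pass vs act)


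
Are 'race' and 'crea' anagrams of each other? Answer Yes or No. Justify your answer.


Sorted letters of 'race': 'acer'
Sorted letters of 'crea': 'acer'
They match.

Yes


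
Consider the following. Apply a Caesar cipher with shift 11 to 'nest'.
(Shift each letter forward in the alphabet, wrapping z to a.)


Shift each letter by 11: n -> y, e -> p, s -> d, t -> e. Result: 'ypde'.

ypde


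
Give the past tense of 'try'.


Apply rule: Change -y to -ied. 'try' becomes 'tried'.

tried


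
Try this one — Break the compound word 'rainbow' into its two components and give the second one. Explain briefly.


Split 'rainbow' into 'rain' + 'bow'. The second part is 'bow'.

bow


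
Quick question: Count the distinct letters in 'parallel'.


Unique letters in 'parallel': {a, e, l, p, r} = 5 distinct letters.

5


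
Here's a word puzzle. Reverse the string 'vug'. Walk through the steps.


Reverse 'vug' character by character: 'guv'.

guv


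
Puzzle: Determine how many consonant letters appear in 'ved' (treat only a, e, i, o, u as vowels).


Consonants in 'ved': v, d = 2 consonants.

2


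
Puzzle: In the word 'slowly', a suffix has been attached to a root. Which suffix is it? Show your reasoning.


The word 'slowly' = 'slow' (root) + '-ly' (suffix). The suffix is '-ly'.

ly


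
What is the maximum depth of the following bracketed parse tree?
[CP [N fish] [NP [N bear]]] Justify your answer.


Count bracket nesting levels:
'[' at pos 0: depth = 1
'[' at pos 4: depth = 2
'[' at pos 13: depth = 2
'[' at pos 17: depth = 3
Maximum depth reached: 3

3


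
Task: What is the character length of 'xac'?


Spell out 'xac' and number each letter: x(1), a(2), c(3). Total: 3 letters.

3


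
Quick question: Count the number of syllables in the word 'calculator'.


Break 'calculator' into syllables: cal-cu-la-tor -> cal | cu | la | tor = 4 syllables

4 syllables


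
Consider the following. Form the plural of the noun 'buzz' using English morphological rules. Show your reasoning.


Apply rule: Add -es (sibilant/fricative ending). 'buzz' becomes 'buzzes'.

buzzes


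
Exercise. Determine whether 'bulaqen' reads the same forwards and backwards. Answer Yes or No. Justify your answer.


Forward: 'bulaqen'
Reversed: 'neqalub'
They differ.

No


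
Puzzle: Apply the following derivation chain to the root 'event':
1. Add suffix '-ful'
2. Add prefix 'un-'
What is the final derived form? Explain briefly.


Step 1: Add suffix '-ful' to 'event' = 'eventful'
Step 2: Add prefix 'un-' to 'eventful' = 'uneventful'

uneventful


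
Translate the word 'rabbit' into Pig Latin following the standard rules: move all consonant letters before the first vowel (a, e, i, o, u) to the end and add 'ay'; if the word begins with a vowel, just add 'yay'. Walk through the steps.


'rabbit': move consonant cluster 'r' to end and add 'ay': 'abbitray'.

abbitray


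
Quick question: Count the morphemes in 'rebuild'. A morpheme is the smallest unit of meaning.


Decomposition: re- (prefix) + build (root) = 2 morpheme(s)

2 morphemes


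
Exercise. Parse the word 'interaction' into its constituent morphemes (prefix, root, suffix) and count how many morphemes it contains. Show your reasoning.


Step 1: Identify prefix: 'inter' (meaning: between)
Step 2: Identify root: 'act'
Step 3: Identify suffix(es): 'ion'
Decomposition: inter- (prefix: between) + act (root) + -ion (suffix: act of)
Total morphemes: 3

3 morphemes (inter- (prefix: between) + act (root) + -ion (suffix: act of))


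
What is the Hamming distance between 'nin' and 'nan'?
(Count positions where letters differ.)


Alignment:
Position 1: 'n' vs 'n' = match
Position 2: 'i' vs 'a' = DIFFER
Position 3: 'n' vs 'n' = match
Total differences: 1

1


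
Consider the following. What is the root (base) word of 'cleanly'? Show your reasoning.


Remove suffix '-ly' from 'cleanly' to get root 'clean'.

clean


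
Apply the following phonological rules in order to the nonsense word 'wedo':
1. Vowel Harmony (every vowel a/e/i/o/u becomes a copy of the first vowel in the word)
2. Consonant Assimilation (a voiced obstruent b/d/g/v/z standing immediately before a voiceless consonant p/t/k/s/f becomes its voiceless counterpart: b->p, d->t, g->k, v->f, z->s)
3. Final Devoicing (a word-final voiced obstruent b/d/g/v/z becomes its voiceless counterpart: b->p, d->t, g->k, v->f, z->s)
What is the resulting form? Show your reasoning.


Starting form: 'wedo'
Rule 1: Vowel Harmony: all vowels become 'e' (matching first vowel). 'wedo' -> 'wede'
Rule 2: Consonant Assimilation: no voiced obstruent (b/d/g/v/z) stands immediately before a voiceless consonant (p/t/k/s/f). No change.
Rule 3: Final Devoicing: the word ends in the vowel 'e', not a consonant. No change.
Final form: 'wede'

wede
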